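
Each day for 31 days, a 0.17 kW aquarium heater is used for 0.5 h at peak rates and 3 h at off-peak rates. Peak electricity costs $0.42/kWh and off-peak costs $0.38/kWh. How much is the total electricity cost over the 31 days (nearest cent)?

$7.11

Peak energy = 0.17 kW × 0.5 h × 31 = 2.635 kWh
Off-peak energy = 0.17 kW × 3 h × 31 = 15.81 kWh
Cost = 2.635 × $0.42 + 15.81 × $0.38 = $1.1067 + $6.0078 = $7.11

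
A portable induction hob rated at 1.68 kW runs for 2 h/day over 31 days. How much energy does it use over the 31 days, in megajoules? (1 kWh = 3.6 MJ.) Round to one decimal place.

375.0 MJ

Runtime = 2 h/day × 31 days = 62 h
Energy = 1.68 kW × 62 h = 104.16 kWh
= 104.16 × 3.6 MJ = 375.0 MJ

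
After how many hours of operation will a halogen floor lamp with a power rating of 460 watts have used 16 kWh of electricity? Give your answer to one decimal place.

Hours = 16 kWh ÷ 0.46 kW = 34.8 h

34.8 h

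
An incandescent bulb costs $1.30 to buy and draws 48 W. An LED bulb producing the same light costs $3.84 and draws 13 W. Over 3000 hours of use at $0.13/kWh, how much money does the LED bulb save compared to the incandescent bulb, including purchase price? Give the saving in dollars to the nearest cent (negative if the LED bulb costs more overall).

$11.11

incandescent bulb: $1.30 + (48/1000) kW × 3000 h × $0.13 = $1.30 + $18.72 = $20.02
LED bulb: $3.84 + (13/1000) kW × 3000 h × $0.13 = $3.84 + $5.07 = $8.91
Saving = $20.02 − $8.91 = $11.11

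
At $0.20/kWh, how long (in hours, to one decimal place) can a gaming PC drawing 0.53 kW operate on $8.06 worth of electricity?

76.0 h

Energy available = $8.06 ÷ $0.20/kWh = 40.3 kWh
Hours = 40.3 kWh ÷ 0.53 kW = 76.0 h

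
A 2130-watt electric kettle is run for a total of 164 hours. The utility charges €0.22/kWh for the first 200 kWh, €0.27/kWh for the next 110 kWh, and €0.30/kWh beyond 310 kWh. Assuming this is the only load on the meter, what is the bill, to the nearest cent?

€85.50

Energy = 2.13 kW × 164 h = 349.32 kWh
Tier 1 (0–200 kWh): 200 × €0.22 = €44
Tier 2 (200–310 kWh): 110 × €0.27 = €29.7
Above 310 kWh: 39.32 × €0.30 = €11.796
Bill = €85.50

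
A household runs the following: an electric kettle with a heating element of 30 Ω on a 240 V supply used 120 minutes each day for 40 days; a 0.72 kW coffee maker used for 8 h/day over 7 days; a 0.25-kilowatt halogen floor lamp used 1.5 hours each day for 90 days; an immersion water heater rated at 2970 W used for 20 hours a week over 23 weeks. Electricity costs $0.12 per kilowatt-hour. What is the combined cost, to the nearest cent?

$191.26

electric kettle: Power = V²/R = 240²/30 = 1920 W = 1.92 kW
electric kettle: Runtime = 120 min × 40 = 4800 min = 80 h
electric kettle: 1.92 kW × 80 h = 153.6 kWh
coffee maker: Runtime = 8 h/day × 7 days = 56 h
coffee maker: 0.72 kW × 56 h = 40.32 kWh
halogen floor lamp: Runtime = 1.5 h/day × 90 days = 135 h
halogen floor lamp: 0.25 kW × 135 h = 33.75 kWh
immersion water heater: Runtime = 20 h/week × 23 weeks = 460 h
immersion water heater: 2.97 kW × 460 h = 1366.2 kWh
Total energy = 1593.87 kWh
Cost = 1593.87 × $0.12 = $191.26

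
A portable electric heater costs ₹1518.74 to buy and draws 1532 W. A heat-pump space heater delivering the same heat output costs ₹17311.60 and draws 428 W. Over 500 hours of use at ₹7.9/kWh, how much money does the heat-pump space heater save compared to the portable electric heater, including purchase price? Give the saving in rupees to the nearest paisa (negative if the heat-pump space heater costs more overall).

-₹11432.06

portable electric heater: ₹1518.74 + (1532/1000) kW × 500 h × ₹7.9 = ₹1518.74 + ₹6051.4 = ₹7570.14
heat-pump space heater: ₹17311.60 + (428/1000) kW × 500 h × ₹7.9 = ₹17311.60 + ₹1690.6 = ₹19002.2
Saving = ₹7570.14 − ₹19002.2 = −₹11432.06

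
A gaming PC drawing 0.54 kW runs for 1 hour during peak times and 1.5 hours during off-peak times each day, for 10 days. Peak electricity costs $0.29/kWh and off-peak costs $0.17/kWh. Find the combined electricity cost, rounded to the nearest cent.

Peak energy = 0.54 kW × 1 h × 10 = 5.4 kWh
Off-peak energy = 0.54 kW × 1.5 h × 10 = 8.1 kWh
Cost = 5.4 × $0.29 + 8.1 × $0.17 = $1.566 + $1.377 = $2.94

$2.94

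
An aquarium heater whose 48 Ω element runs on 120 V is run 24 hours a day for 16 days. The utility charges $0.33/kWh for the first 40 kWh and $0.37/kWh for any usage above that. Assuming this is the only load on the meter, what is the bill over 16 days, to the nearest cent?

Power = V²/R = 120²/48 = 300 W = 0.3 kW
Runtime = 24 h × 16 = 384 h
Energy = 0.3 kW × 384 h = 115.2 kWh
Tier 1 (0–40 kWh): 40 × $0.33 = $13.2
Above 40 kWh: 75.2 × $0.37 = $27.824
Bill = $41.02

$41.02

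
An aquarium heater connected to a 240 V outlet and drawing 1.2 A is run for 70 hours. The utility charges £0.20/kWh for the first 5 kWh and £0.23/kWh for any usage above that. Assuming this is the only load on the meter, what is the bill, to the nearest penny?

Power = 1.2 A × 240 V = 288 W = 0.288 kW
Energy = 0.288 kW × 70 h = 20.16 kWh
Tier 1 (0–5 kWh): 5 × £0.20 = £1
Above 5 kWh: 15.16 × £0.23 = £3.4868
Bill = £4.49

£4.49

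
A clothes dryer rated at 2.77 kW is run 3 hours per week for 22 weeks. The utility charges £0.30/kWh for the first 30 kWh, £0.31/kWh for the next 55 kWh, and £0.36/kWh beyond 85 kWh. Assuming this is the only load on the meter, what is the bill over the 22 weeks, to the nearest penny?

£61.27

Runtime = 3 h/week × 22 weeks = 66 h
Energy = 2.77 kW × 66 h = 182.82 kWh
Tier 1 (0–30 kWh): 30 × £0.30 = £9
Tier 2 (30–85 kWh): 55 × £0.31 = £17.05
Above 85 kWh: 97.82 × £0.36 = £35.2152
Bill = £61.27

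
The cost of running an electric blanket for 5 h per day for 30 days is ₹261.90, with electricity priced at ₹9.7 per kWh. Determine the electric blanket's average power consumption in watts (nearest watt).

Energy = ₹261.90 ÷ ₹9.7/kWh = 27 kWh
Runtime = 5 h/day × 30 days = 150 h
Power = 27 kWh ÷ 150 h = 0.18 kW = 180 W

180 W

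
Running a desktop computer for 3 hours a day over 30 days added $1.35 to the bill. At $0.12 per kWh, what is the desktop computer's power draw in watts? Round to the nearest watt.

Energy = $1.35 ÷ $0.12/kWh = 11.25 kWh
Runtime = 3 h/day × 30 days = 90 h
Power = 11.25 kWh ÷ 90 h = 0.125 kW = 125 W

125 W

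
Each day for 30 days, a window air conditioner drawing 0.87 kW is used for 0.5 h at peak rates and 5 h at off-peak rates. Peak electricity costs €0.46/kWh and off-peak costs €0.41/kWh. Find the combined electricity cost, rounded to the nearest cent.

€59.51

Peak energy = 0.87 kW × 0.5 h × 30 = 13.05 kWh
Off-peak energy = 0.87 kW × 5 h × 30 = 130.5 kWh
Cost = 13.05 × €0.46 + 130.5 × €0.41 = €6.003 + €53.505 = €59.51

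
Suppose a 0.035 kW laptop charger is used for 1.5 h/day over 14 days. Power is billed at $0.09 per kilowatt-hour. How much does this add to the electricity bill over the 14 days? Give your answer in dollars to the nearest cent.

Runtime = 1.5 h/day × 14 days = 21 h
Energy = 0.035 kW × 21 h = 0.735 kWh
Cost = 0.735 kWh × $0.09/kWh = $0.07

$0.07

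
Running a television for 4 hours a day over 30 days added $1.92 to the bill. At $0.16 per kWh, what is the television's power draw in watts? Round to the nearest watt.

100 W

Energy = $1.92 ÷ $0.16/kWh = 12 kWh
Runtime = 4 h/day × 30 days = 120 h
Power = 12 kWh ÷ 120 h = 0.1 kW = 100 W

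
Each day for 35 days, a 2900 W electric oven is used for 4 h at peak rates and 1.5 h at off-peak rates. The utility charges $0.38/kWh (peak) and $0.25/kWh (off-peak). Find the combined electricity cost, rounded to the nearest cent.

$192.34

Peak energy = 2.9 kW × 4 h × 35 = 406 kWh
Off-peak energy = 2.9 kW × 1.5 h × 35 = 152.25 kWh
Cost = 406 × $0.38 + 152.25 × $0.25 = $154.28 + $38.0625 = $192.34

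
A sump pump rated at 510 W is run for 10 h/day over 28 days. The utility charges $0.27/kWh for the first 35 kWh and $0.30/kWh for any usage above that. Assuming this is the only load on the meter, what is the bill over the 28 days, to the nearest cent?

Runtime = 10 h/day × 28 days = 280 h
Energy = 0.51 kW × 280 h = 142.8 kWh
Tier 1 (0–35 kWh): 35 × $0.27 = $9.45
Above 35 kWh: 107.8 × $0.30 = $32.34
Bill = $41.79

$41.79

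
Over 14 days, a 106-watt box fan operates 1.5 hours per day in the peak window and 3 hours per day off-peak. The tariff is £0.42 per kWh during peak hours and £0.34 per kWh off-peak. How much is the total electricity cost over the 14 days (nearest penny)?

£2.45

Peak energy = 0.106 kW × 1.5 h × 14 = 2.226 kWh
Off-peak energy = 0.106 kW × 3 h × 14 = 4.452 kWh
Cost = 2.226 × £0.42 + 4.452 × £0.34 = £0.93492 + £1.51368 = £2.45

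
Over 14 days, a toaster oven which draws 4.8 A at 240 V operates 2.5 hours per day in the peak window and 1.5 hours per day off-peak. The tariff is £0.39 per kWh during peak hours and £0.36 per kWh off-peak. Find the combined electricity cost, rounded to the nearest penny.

£24.43

Power = 4.8 A × 240 V = 1152 W = 1.152 kW
Peak energy = 1.152 kW × 2.5 h × 14 = 40.32 kWh
Off-peak energy = 1.152 kW × 1.5 h × 14 = 24.192 kWh
Cost = 40.32 × £0.39 + 24.192 × £0.36 = £15.7248 + £8.70912 = £24.43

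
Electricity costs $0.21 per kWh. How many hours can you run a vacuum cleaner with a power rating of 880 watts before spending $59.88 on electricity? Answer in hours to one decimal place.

324.0 h

Energy available = $59.88 ÷ $0.21/kWh = 285.1429 kWh
Hours = 285.1429 kWh ÷ 0.88 kW = 324.0 h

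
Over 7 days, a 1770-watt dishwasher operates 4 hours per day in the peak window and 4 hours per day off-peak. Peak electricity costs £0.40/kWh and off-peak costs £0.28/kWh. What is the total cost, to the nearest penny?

Peak energy = 1.77 kW × 4 h × 7 = 49.56 kWh
Off-peak energy = 1.77 kW × 4 h × 7 = 49.56 kWh
Cost = 49.56 × £0.40 + 49.56 × £0.28 = £19.824 + £13.8768 = £33.70

£33.70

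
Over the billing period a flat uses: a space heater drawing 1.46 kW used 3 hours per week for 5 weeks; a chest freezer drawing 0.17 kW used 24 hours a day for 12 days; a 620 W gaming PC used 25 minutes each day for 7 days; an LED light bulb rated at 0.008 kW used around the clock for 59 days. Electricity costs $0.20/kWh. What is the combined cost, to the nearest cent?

$16.80

space heater: Runtime = 3 h/week × 5 weeks = 15 h
space heater: 1.46 kW × 15 h = 21.9 kWh
chest freezer: Runtime = 24 h × 12 = 288 h
chest freezer: 0.17 kW × 288 h = 48.96 kWh
gaming PC: Runtime = 25 min × 7 = 175 min = 2.916666… h
gaming PC: 0.62 kW × 2.916666… h = 1.808333… kWh
LED light bulb: Runtime = 24 h × 59 = 1416 h
LED light bulb: 0.008 kW × 1416 h = 11.328 kWh
Total energy = 83.996333… kWh
Cost = 83.996333… × $0.20 = $16.80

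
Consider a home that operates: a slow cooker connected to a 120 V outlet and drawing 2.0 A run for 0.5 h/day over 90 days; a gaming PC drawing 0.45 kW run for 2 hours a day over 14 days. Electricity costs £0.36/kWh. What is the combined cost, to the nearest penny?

£8.42

slow cooker: Power = 2.0 A × 120 V = 240 W = 0.24 kW
slow cooker: Runtime = 0.5 h/day × 90 days = 45 h
slow cooker: 0.24 kW × 45 h = 10.8 kWh
gaming PC: Runtime = 2 h/day × 14 days = 28 h
gaming PC: 0.45 kW × 28 h = 12.6 kWh
Total energy = 23.4 kWh
Cost = 23.4 × £0.36 = £8.42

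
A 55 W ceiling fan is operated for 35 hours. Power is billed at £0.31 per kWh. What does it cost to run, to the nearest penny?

£0.60

Energy = 0.055 kW × 35 h = 1.925 kWh
Cost = 1.925 kWh × £0.31/kWh = £0.60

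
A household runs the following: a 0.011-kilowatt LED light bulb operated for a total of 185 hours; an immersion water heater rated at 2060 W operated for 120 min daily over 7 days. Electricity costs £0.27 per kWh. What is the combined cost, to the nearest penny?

£8.34

LED light bulb: 0.011 kW × 185 h = 2.035 kWh
immersion water heater: Runtime = 120 min × 7 = 840 min = 14 h
immersion water heater: 2.06 kW × 14 h = 28.84 kWh
Total energy = 30.875 kWh
Cost = 30.875 × £0.27 = £8.34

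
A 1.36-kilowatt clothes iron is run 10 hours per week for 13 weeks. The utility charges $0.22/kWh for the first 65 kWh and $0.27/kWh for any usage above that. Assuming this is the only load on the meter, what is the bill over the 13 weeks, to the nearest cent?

$44.49

Runtime = 10 h/week × 13 weeks = 130 h
Energy = 1.36 kW × 130 h = 176.8 kWh
Tier 1 (0–65 kWh): 65 × $0.22 = $14.3
Above 65 kWh: 111.8 × $0.27 = $30.186
Bill = $44.49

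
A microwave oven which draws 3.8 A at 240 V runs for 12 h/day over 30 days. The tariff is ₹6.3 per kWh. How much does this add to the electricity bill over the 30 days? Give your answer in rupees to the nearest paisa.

Power = 3.8 A × 240 V = 912 W = 0.912 kW
Runtime = 12 h/day × 30 days = 360 h
Energy = 0.912 kW × 360 h = 328.32 kWh
Cost = 328.32 kWh × ₹6.3/kWh = ₹2068.42

₹2068.42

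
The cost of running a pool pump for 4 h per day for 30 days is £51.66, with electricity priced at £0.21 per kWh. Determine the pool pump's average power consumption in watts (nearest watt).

Energy = £51.66 ÷ £0.21/kWh = 246 kWh
Runtime = 4 h/day × 30 days = 120 h
Power = 246 kWh ÷ 120 h = 2.05 kW = 2050 W

2050 W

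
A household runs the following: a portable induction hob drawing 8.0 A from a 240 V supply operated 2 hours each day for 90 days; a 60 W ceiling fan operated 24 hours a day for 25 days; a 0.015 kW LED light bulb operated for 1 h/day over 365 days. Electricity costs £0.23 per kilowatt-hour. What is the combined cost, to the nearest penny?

£89.03

portable induction hob: Power = 8.0 A × 240 V = 1920 W = 1.92 kW
portable induction hob: Runtime = 2 h/day × 90 days = 180 h
portable induction hob: 1.92 kW × 180 h = 345.6 kWh
ceiling fan: Runtime = 24 h × 25 = 600 h
ceiling fan: 0.06 kW × 600 h = 36 kWh
LED light bulb: Runtime = 1 h/day × 365 days = 365 h
LED light bulb: 0.015 kW × 365 h = 5.475 kWh
Total energy = 387.075 kWh
Cost = 387.075 × £0.23 = £89.03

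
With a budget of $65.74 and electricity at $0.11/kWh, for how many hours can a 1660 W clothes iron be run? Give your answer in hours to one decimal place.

360.0 h

Energy available = $65.74 ÷ $0.11/kWh = 597.6364 kWh
Hours = 597.6364 kWh ÷ 1.66 kW = 360.0 h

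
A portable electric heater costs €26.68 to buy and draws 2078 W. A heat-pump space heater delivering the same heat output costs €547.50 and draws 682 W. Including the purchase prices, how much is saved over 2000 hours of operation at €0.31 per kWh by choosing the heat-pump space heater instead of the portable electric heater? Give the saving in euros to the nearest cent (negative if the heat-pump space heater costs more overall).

portable electric heater: €26.68 + (2078/1000) kW × 2000 h × €0.31 = €26.68 + €1288.36 = €1315.04
heat-pump space heater: €547.50 + (682/1000) kW × 2000 h × €0.31 = €547.50 + €422.84 = €970.34
Saving = €1315.04 − €970.34 = €344.7

€344.70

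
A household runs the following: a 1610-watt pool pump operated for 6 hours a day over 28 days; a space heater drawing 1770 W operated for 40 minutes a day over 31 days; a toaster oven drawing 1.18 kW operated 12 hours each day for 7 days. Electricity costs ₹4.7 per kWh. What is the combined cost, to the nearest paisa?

₹1909.05

pool pump: Runtime = 6 h/day × 28 days = 168 h
pool pump: 1.61 kW × 168 h = 270.48 kWh
space heater: Runtime = 40 min × 31 = 1240 min = 20.666666… h
space heater: 1.77 kW × 20.666666… h = 36.58 kWh
toaster oven: Runtime = 12 h/day × 7 days = 84 h
toaster oven: 1.18 kW × 84 h = 99.12 kWh
Total energy = 406.18 kWh
Cost = 406.18 × ₹4.7 = ₹1909.05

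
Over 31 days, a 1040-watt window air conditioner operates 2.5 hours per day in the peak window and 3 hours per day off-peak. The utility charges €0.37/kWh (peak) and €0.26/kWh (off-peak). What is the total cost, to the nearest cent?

Peak energy = 1.04 kW × 2.5 h × 31 = 80.6 kWh
Off-peak energy = 1.04 kW × 3 h × 31 = 96.72 kWh
Cost = 80.6 × €0.37 + 96.72 × €0.26 = €29.822 + €25.1472 = €54.97

€54.97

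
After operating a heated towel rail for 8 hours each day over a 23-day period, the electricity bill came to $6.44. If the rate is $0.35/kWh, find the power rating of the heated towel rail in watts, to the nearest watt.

Energy = $6.44 ÷ $0.35/kWh = 18.4 kWh
Runtime = 8 h/day × 23 days = 184 h
Power = 18.4 kWh ÷ 184 h = 0.1 kW = 100 W

100 W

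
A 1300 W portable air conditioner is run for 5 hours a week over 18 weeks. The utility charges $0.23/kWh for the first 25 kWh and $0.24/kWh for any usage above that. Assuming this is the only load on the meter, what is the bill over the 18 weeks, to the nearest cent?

Runtime = 5 h/week × 18 weeks = 90 h
Energy = 1.3 kW × 90 h = 117 kWh
Tier 1 (0–25 kWh): 25 × $0.23 = $5.75
Above 25 kWh: 92 × $0.24 = $22.08
Bill = $27.83

$27.83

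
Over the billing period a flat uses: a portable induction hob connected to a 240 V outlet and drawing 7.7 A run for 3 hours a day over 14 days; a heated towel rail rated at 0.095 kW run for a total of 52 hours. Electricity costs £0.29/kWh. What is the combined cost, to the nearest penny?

portable induction hob: Power = 7.7 A × 240 V = 1848 W = 1.848 kW
portable induction hob: Runtime = 3 h/day × 14 days = 42 h
portable induction hob: 1.848 kW × 42 h = 77.616 kWh
heated towel rail: 0.095 kW × 52 h = 4.94 kWh
Total energy = 82.556 kWh
Cost = 82.556 × £0.29 = £23.94

£23.94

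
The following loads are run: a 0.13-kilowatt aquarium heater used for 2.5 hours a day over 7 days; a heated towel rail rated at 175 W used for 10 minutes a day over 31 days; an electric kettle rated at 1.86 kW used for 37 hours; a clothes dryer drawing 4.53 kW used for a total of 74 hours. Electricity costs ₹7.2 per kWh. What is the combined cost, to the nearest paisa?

₹2931.98

aquarium heater: Runtime = 2.5 h/day × 7 days = 17.5 h
aquarium heater: 0.13 kW × 17.5 h = 2.275 kWh
heated towel rail: Runtime = 10 min × 31 = 310 min = 5.166666… h
heated towel rail: 0.175 kW × 5.166666… h = 0.904166… kWh
electric kettle: 1.86 kW × 37 h = 68.82 kWh
clothes dryer: 4.53 kW × 74 h = 335.22 kWh
Total energy = 407.219166… kWh
Cost = 407.219166… × ₹7.2 = ₹2931.98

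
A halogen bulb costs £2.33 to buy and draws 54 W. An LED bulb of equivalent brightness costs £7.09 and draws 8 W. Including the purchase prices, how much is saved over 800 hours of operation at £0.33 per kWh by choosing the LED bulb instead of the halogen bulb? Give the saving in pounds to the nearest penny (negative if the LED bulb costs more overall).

halogen bulb: £2.33 + (54/1000) kW × 800 h × £0.33 = £2.33 + £14.256 = £16.586
LED bulb: £7.09 + (8/1000) kW × 800 h × £0.33 = £7.09 + £2.112 = £9.202
Saving = £16.586 − £9.202 = £7.384 → £7.38

£7.38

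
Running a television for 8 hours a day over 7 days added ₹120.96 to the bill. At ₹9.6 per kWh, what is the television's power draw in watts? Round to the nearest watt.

225 W

Energy = ₹120.96 ÷ ₹9.6/kWh = 12.6 kWh
Runtime = 8 h/day × 7 days = 56 h
Power = 12.6 kWh ÷ 56 h = 0.225 kW = 225 W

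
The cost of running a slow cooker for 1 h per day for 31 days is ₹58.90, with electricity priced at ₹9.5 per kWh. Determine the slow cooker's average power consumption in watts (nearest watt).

Energy = ₹58.90 ÷ ₹9.5/kWh = 6.2 kWh
Runtime = 1 h/day × 31 days = 31 h
Power = 6.2 kWh ÷ 31 h = 0.2 kW = 200 W

200 W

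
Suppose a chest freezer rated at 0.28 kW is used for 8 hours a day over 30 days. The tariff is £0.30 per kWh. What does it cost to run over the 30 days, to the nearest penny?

£20.16

Runtime = 8 h/day × 30 days = 240 h
Energy = 0.28 kW × 240 h = 67.2 kWh
Cost = 67.2 kWh × £0.30/kWh = £20.16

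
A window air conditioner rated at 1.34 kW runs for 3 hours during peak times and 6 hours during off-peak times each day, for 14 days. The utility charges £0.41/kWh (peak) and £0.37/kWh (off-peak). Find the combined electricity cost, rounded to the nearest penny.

£64.72

Peak energy = 1.34 kW × 3 h × 14 = 56.28 kWh
Off-peak energy = 1.34 kW × 6 h × 14 = 112.56 kWh
Cost = 56.28 × £0.41 + 112.56 × £0.37 = £23.0748 + £41.6472 = £64.72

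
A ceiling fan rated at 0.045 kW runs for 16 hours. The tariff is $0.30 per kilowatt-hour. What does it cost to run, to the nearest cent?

$0.22

Energy = 0.045 kW × 16 h = 0.72 kWh
Cost = 0.72 kWh × $0.30/kWh = $0.22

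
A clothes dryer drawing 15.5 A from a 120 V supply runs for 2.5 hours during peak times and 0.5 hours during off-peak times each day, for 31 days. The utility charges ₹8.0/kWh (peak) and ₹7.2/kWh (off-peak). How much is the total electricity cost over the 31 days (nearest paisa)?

₹1360.78

Power = 15.5 A × 120 V = 1860 W = 1.86 kW
Peak energy = 1.86 kW × 2.5 h × 31 = 144.15 kWh
Off-peak energy = 1.86 kW × 0.5 h × 31 = 28.83 kWh
Cost = 144.15 × ₹8.0 + 28.83 × ₹7.2 = ₹1153.2 + ₹207.576 = ₹1360.78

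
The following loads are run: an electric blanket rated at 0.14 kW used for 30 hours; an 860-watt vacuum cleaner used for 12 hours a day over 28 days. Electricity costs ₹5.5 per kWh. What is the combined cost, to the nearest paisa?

electric blanket: 0.14 kW × 30 h = 4.2 kWh
vacuum cleaner: Runtime = 12 h/day × 28 days = 336 h
vacuum cleaner: 0.86 kW × 336 h = 288.96 kWh
Total energy = 293.16 kWh
Cost = 293.16 × ₹5.5 = ₹1612.38

₹1612.38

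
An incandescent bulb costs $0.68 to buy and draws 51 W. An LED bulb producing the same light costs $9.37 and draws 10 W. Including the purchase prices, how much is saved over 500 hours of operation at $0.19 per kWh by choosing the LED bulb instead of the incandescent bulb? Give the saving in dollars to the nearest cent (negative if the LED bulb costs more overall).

-$4.80

incandescent bulb: $0.68 + (51/1000) kW × 500 h × $0.19 = $0.68 + $4.845 = $5.525
LED bulb: $9.37 + (10/1000) kW × 500 h × $0.19 = $9.37 + $0.95 = $10.32
Saving = $5.525 − $10.32 = −$4.795 → -$4.80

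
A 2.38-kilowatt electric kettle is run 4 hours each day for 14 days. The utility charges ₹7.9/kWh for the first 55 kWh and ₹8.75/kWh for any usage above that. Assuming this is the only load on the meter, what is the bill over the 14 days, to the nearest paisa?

Runtime = 4 h/day × 14 days = 56 h
Energy = 2.38 kW × 56 h = 133.28 kWh
Tier 1 (0–55 kWh): 55 × ₹7.9 = ₹434.5
Above 55 kWh: 78.28 × ₹8.75 = ₹684.95
Bill = ₹1119.45

₹1119.45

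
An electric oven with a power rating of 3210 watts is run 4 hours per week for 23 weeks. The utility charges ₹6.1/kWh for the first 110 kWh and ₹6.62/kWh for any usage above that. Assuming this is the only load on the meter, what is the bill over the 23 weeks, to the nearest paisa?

Runtime = 4 h/week × 23 weeks = 92 h
Energy = 3.21 kW × 92 h = 295.32 kWh
Tier 1 (0–110 kWh): 110 × ₹6.1 = ₹671
Above 110 kWh: 185.32 × ₹6.62 = ₹1226.8184
Bill = ₹1897.82

₹1897.82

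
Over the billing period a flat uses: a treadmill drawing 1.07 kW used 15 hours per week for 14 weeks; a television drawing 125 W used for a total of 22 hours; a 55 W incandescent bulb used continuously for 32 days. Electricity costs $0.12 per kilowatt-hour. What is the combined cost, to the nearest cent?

treadmill: Runtime = 15 h/week × 14 weeks = 210 h
treadmill: 1.07 kW × 210 h = 224.7 kWh
television: 0.125 kW × 22 h = 2.75 kWh
incandescent bulb: Runtime = 24 h × 32 = 768 h
incandescent bulb: 0.055 kW × 768 h = 42.24 kWh
Total energy = 269.69 kWh
Cost = 269.69 × $0.12 = $32.36

$32.36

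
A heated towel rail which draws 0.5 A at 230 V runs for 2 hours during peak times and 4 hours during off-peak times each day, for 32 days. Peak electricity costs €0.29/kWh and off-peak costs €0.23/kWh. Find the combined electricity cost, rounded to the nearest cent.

Power = 0.5 A × 230 V = 115 W = 0.115 kW
Peak energy = 0.115 kW × 2 h × 32 = 7.36 kWh
Off-peak energy = 0.115 kW × 4 h × 32 = 14.72 kWh
Cost = 7.36 × €0.29 + 14.72 × €0.23 = €2.1344 + €3.3856 = €5.52

€5.52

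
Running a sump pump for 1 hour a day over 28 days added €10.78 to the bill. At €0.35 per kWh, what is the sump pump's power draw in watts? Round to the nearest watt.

1100 W

Energy = €10.78 ÷ €0.35/kWh = 30.8 kWh
Runtime = 1 h/day × 28 days = 28 h
Power = 30.8 kWh ÷ 28 h = 1.1 kW = 1100 W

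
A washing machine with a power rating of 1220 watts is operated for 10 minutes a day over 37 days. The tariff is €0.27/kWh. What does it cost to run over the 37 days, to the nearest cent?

€2.03

Runtime = 10 min × 37 = 370 min = 6.166666… h
Energy = 1.22 kW × 6.166666… h = 7.523333… kWh
Cost = 7.523333… kWh × €0.27/kWh = €2.03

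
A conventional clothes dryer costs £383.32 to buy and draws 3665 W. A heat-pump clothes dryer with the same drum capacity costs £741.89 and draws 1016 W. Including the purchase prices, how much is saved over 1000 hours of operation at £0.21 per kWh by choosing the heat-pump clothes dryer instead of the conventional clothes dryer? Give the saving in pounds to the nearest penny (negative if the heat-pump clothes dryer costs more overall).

conventional clothes dryer: £383.32 + (3665/1000) kW × 1000 h × £0.21 = £383.32 + £769.65 = £1152.97
heat-pump clothes dryer: £741.89 + (1016/1000) kW × 1000 h × £0.21 = £741.89 + £213.36 = £955.25
Saving = £1152.97 − £955.25 = £197.72

£197.72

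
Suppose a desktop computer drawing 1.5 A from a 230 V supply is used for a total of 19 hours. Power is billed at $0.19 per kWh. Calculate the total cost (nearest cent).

Power = 1.5 A × 230 V = 345 W = 0.345 kW
Energy = 0.345 kW × 19 h = 6.555 kWh
Cost = 6.555 kWh × $0.19/kWh = $1.25

$1.25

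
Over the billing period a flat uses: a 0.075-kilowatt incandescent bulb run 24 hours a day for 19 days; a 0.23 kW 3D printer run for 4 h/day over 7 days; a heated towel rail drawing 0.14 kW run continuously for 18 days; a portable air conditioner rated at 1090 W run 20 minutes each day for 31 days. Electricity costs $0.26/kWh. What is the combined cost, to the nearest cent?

incandescent bulb: Runtime = 24 h × 19 = 456 h
incandescent bulb: 0.075 kW × 456 h = 34.2 kWh
3D printer: Runtime = 4 h/day × 7 days = 28 h
3D printer: 0.23 kW × 28 h = 6.44 kWh
heated towel rail: Runtime = 24 h × 18 = 432 h
heated towel rail: 0.14 kW × 432 h = 60.48 kWh
portable air conditioner: Runtime = 20 min × 31 = 620 min = 10.333333… h
portable air conditioner: 1.09 kW × 10.333333… h = 11.263333… kWh
Total energy = 112.383333… kWh
Cost = 112.383333… × $0.26 = $29.22

$29.22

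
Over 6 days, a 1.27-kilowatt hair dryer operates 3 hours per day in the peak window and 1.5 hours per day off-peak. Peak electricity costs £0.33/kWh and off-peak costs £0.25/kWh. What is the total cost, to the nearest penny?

Peak energy = 1.27 kW × 3 h × 6 = 22.86 kWh
Off-peak energy = 1.27 kW × 1.5 h × 6 = 11.43 kWh
Cost = 22.86 × £0.33 + 11.43 × £0.25 = £7.5438 + £2.8575 = £10.40

£10.40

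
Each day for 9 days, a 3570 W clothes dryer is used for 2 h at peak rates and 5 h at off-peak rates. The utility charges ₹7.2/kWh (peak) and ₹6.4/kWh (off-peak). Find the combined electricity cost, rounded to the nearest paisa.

₹1490.83

Peak energy = 3.57 kW × 2 h × 9 = 64.26 kWh
Off-peak energy = 3.57 kW × 5 h × 9 = 160.65 kWh
Cost = 64.26 × ₹7.2 + 160.65 × ₹6.4 = ₹462.672 + ₹1028.16 = ₹1490.83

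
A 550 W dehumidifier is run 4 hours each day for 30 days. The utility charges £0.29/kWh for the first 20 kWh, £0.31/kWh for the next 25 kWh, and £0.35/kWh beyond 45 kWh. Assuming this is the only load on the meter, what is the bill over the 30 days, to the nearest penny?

£20.90

Runtime = 4 h/day × 30 days = 120 h
Energy = 0.55 kW × 120 h = 66 kWh
Tier 1 (0–20 kWh): 20 × £0.29 = £5.8
Tier 2 (20–45 kWh): 25 × £0.31 = £7.75
Above 45 kWh: 21 × £0.35 = £7.35
Bill = £20.90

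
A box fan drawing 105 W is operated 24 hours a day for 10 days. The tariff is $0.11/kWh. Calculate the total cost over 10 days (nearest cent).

Runtime = 24 h × 10 = 240 h
Energy = 0.105 kW × 240 h = 25.2 kWh
Cost = 25.2 kWh × $0.11/kWh = $2.77

$2.77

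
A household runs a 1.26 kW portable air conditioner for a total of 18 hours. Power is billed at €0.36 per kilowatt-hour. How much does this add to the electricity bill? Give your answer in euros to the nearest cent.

Energy = 1.26 kW × 18 h = 22.68 kWh
Cost = 22.68 kWh × €0.36/kWh = €8.16

€8.16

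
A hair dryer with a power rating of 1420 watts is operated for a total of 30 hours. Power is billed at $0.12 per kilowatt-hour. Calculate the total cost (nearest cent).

$5.11

Energy = 1.42 kW × 30 h = 42.6 kWh
Cost = 42.6 kWh × $0.12/kWh = $5.11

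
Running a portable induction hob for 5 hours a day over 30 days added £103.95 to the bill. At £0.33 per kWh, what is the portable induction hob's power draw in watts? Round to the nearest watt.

2100 W

Energy = £103.95 ÷ £0.33/kWh = 315 kWh
Runtime = 5 h/day × 30 days = 150 h
Power = 315 kWh ÷ 150 h = 2.1 kW = 2100 W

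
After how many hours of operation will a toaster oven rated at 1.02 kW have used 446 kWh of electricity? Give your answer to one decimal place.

437.3 h

Hours = 446 kWh ÷ 1.02 kW = 437.3 h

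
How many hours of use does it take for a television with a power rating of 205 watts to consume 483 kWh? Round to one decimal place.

Hours = 483 kWh ÷ 0.205 kW = 2356.1 h

2356.1 h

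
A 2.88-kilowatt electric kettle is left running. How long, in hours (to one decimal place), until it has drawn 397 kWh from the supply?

137.8 h

Hours = 397 kWh ÷ 2.88 kW = 137.8 h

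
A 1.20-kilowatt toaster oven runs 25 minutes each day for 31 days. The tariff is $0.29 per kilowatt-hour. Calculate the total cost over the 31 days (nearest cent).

Runtime = 25 min × 31 = 775 min = 12.916666… h
Energy = 1.2 kW × 12.916666… h = 15.5 kWh
Cost = 15.5 kWh × $0.29/kWh = $4.50

$4.50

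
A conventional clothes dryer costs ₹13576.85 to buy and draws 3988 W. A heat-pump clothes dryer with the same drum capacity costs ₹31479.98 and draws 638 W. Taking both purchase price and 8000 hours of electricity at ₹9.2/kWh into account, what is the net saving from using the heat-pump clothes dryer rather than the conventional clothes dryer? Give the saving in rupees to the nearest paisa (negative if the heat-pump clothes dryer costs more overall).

₹228656.87

conventional clothes dryer: ₹13576.85 + (3988/1000) kW × 8000 h × ₹9.2 = ₹13576.85 + ₹293516.8 = ₹307093.65
heat-pump clothes dryer: ₹31479.98 + (638/1000) kW × 8000 h × ₹9.2 = ₹31479.98 + ₹46956.8 = ₹78436.78
Saving = ₹307093.65 − ₹78436.78 = ₹228656.87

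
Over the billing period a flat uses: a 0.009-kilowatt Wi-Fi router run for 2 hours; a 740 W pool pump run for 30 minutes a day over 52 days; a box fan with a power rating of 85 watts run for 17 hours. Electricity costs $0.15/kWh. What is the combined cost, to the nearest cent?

Wi-Fi router: 0.009 kW × 2 h = 0.018 kWh
pool pump: Runtime = 30 min × 52 = 1560 min = 26 h
pool pump: 0.74 kW × 26 h = 19.24 kWh
box fan: 0.085 kW × 17 h = 1.445 kWh
Total energy = 20.703 kWh
Cost = 20.703 × $0.15 = $3.11

$3.11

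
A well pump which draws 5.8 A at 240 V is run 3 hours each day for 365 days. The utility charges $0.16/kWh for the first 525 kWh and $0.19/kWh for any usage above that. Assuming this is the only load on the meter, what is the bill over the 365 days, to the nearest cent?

Power = 5.8 A × 240 V = 1392 W = 1.392 kW
Runtime = 3 h/day × 365 days = 1095 h
Energy = 1.392 kW × 1095 h = 1524.24 kWh
Tier 1 (0–525 kWh): 525 × $0.16 = $84
Above 525 kWh: 999.24 × $0.19 = $189.8556
Bill = $273.86

$273.86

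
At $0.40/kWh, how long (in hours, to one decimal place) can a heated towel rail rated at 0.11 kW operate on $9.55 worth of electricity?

217.0 h

Energy available = $9.55 ÷ $0.40/kWh = 23.875 kWh
Hours = 23.875 kWh ÷ 0.11 kW = 217.0 h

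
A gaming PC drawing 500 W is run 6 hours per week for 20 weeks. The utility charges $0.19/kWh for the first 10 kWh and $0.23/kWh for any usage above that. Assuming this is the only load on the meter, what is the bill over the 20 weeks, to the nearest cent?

$13.40

Runtime = 6 h/week × 20 weeks = 120 h
Energy = 0.5 kW × 120 h = 60 kWh
Tier 1 (0–10 kWh): 10 × $0.19 = $1.9
Above 10 kWh: 50 × $0.23 = $11.5
Bill = $13.40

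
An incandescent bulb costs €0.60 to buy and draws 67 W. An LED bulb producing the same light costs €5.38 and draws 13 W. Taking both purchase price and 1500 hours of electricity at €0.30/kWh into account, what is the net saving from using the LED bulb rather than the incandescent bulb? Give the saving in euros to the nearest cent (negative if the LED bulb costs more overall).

€19.52

incandescent bulb: €0.60 + (67/1000) kW × 1500 h × €0.30 = €0.60 + €30.15 = €30.75
LED bulb: €5.38 + (13/1000) kW × 1500 h × €0.30 = €5.38 + €5.85 = €11.23
Saving = €30.75 − €11.23 = €19.52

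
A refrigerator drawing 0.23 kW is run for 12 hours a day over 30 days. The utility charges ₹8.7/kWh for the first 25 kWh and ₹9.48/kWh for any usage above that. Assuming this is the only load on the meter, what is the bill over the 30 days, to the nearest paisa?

Runtime = 12 h/day × 30 days = 360 h
Energy = 0.23 kW × 360 h = 82.8 kWh
Tier 1 (0–25 kWh): 25 × ₹8.7 = ₹217.5
Above 25 kWh: 57.8 × ₹9.48 = ₹547.944
Bill = ₹765.44

₹765.44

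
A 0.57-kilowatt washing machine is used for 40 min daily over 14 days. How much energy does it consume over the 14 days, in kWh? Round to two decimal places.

5.32 kWh

Runtime = 40 min × 14 = 560 min = 9.333333… h
Energy = 0.57 kW × 9.333333… h = 5.32 kWh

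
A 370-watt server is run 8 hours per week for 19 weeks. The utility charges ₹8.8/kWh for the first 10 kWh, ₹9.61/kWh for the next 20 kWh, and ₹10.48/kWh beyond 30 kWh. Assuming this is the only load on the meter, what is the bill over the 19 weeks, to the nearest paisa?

Runtime = 8 h/week × 19 weeks = 152 h
Energy = 0.37 kW × 152 h = 56.24 kWh
Tier 1 (0–10 kWh): 10 × ₹8.8 = ₹88
Tier 2 (10–30 kWh): 20 × ₹9.61 = ₹192.2
Above 30 kWh: 26.24 × ₹10.48 = ₹274.9952
Bill = ₹555.20

₹555.20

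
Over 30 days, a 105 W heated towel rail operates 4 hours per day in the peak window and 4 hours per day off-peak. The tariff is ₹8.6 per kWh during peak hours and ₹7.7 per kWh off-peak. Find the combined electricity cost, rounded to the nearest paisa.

Peak energy = 0.105 kW × 4 h × 30 = 12.6 kWh
Off-peak energy = 0.105 kW × 4 h × 30 = 12.6 kWh
Cost = 12.6 × ₹8.6 + 12.6 × ₹7.7 = ₹108.36 + ₹97.02 = ₹205.38

₹205.38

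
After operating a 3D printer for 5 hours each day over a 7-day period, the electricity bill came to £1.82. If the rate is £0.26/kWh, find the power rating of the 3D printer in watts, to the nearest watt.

200 W

Energy = £1.82 ÷ £0.26/kWh = 7 kWh
Runtime = 5 h/day × 7 days = 35 h
Power = 7 kWh ÷ 35 h = 0.2 kW = 200 W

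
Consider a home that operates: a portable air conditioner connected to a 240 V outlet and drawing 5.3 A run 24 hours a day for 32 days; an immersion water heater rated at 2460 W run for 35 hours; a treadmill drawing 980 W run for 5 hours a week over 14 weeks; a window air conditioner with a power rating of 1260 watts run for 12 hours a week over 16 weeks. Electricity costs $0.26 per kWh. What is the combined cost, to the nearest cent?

$357.11

portable air conditioner: Power = 5.3 A × 240 V = 1272 W = 1.272 kW
portable air conditioner: Runtime = 24 h × 32 = 768 h
portable air conditioner: 1.272 kW × 768 h = 976.896 kWh
immersion water heater: 2.46 kW × 35 h = 86.1 kWh
treadmill: Runtime = 5 h/week × 14 weeks = 70 h
treadmill: 0.98 kW × 70 h = 68.6 kWh
window air conditioner: Runtime = 12 h/week × 16 weeks = 192 h
window air conditioner: 1.26 kW × 192 h = 241.92 kWh
Total energy = 1373.516 kWh
Cost = 1373.516 × $0.26 = $357.11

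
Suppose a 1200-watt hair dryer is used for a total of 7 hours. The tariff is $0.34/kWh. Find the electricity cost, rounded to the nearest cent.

$2.86

Energy = 1.2 kW × 7 h = 8.4 kWh
Cost = 8.4 kWh × $0.34/kWh = $2.86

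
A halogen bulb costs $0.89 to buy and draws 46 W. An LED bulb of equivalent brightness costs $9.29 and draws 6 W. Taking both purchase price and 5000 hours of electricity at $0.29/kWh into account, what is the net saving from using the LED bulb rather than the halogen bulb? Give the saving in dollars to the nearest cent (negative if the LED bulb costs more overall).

halogen bulb: $0.89 + (46/1000) kW × 5000 h × $0.29 = $0.89 + $66.7 = $67.59
LED bulb: $9.29 + (6/1000) kW × 5000 h × $0.29 = $9.29 + $8.7 = $17.99
Saving = $67.59 − $17.99 = $49.6

$49.60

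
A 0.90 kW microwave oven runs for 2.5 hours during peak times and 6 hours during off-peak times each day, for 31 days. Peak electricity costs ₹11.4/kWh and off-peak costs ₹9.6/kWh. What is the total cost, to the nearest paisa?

₹2402.19

Peak energy = 0.9 kW × 2.5 h × 31 = 69.75 kWh
Off-peak energy = 0.9 kW × 6 h × 31 = 167.4 kWh
Cost = 69.75 × ₹11.4 + 167.4 × ₹9.6 = ₹795.15 + ₹1607.04 = ₹2402.19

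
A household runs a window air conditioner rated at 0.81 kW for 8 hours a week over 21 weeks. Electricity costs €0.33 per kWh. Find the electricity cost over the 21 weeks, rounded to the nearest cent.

Runtime = 8 h/week × 21 weeks = 168 h
Energy = 0.81 kW × 168 h = 136.08 kWh
Cost = 136.08 kWh × €0.33/kWh = €44.91

€44.91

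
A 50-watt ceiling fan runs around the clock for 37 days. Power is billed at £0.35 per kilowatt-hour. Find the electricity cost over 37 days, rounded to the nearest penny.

Runtime = 24 h × 37 = 888 h
Energy = 0.05 kW × 888 h = 44.4 kWh
Cost = 44.4 kWh × £0.35/kWh = £15.54

£15.54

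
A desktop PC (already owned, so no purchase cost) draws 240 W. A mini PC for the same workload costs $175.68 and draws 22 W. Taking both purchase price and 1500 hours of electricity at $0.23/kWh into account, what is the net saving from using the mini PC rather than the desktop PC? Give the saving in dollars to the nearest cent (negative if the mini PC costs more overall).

-$100.47

desktop PC: $0.00 + (240/1000) kW × 1500 h × $0.23 = $0.00 + $82.8 = $82.8
mini PC: $175.68 + (22/1000) kW × 1500 h × $0.23 = $175.68 + $7.59 = $183.27
Saving = $82.8 − $183.27 = −$100.47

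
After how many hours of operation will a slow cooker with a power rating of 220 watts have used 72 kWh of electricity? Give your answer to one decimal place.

327.3 h

Hours = 72 kWh ÷ 0.22 kW = 327.3 h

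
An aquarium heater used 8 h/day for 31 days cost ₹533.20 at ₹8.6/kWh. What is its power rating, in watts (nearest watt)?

Energy = ₹533.20 ÷ ₹8.6/kWh = 62 kWh
Runtime = 8 h/day × 31 days = 248 h
Power = 62 kWh ÷ 248 h = 0.25 kW = 250 W

250 W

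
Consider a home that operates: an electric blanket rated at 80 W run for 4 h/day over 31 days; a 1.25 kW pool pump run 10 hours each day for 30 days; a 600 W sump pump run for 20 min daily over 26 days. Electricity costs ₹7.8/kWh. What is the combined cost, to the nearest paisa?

electric blanket: Runtime = 4 h/day × 31 days = 124 h
electric blanket: 0.08 kW × 124 h = 9.92 kWh
pool pump: Runtime = 10 h/day × 30 days = 300 h
pool pump: 1.25 kW × 300 h = 375 kWh
sump pump: Runtime = 20 min × 26 = 520 min = 8.666666… h
sump pump: 0.6 kW × 8.666666… h = 5.2 kWh
Total energy = 390.12 kWh
Cost = 390.12 × ₹7.8 = ₹3042.94

₹3042.94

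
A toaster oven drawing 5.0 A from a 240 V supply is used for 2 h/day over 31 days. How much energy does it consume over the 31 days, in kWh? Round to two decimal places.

74.40 kWh

Power = 5.0 A × 240 V = 1200 W = 1.2 kW
Runtime = 2 h/day × 31 days = 62 h
Energy = 1.2 kW × 62 h = 74.4 kWh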